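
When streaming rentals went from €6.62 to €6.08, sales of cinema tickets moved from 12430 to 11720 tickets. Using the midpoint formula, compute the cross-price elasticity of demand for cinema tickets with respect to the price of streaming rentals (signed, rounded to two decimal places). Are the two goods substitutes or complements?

%ΔQ_{cinema tickets} = (11720 − 12430)/avg = -710/12075 = -0.058799…
%ΔP_{streaming rentals} = (6.08 − 6.62)/avg = -0.54/6.35 = -0.085039…
E_cross = (-710/12075) / (-0.54/6.35) = 0.6914…
E_cross > 0 ⇒ the goods are substitutes.

0.69; substitutes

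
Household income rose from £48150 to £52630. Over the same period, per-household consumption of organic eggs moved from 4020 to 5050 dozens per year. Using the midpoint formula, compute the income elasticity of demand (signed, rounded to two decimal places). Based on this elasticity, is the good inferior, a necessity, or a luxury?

2.55; luxury

%ΔQ = (5050 − 4020)/[( 4020 + 5050)/2] = 1030/4535 = 0.227122…
%ΔIncome = (52630 − 48150)/[( 48150 + 52630)/2] = 4480/50390 = 0.088906…
E_income = (1030/4535) / (4480/50390) = 2.5546…
E_income > 1 ⇒ normal good, luxury.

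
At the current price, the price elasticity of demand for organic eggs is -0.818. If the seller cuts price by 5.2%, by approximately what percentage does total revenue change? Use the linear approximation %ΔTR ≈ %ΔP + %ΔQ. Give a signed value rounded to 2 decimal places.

%ΔQ ≈ Ed × %ΔP = (-0.818) × (-5.2%) = +4.2536%
%ΔTR ≈ %ΔP + %ΔQ = (-5.2%) + (+4.2536%) = -0.9464%

-0.95%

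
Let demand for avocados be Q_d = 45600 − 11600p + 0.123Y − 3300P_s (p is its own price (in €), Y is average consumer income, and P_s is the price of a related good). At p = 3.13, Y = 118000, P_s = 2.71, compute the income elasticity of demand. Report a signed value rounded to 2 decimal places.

At the given values, Q_d = 45600 − 11600(3.13) + 0.123(118000) − 3300(2.71) = 14863.
∂Q_d/∂Y = 0.123.
E = (0.123) × (118000/14863) = 0.9765…

0.98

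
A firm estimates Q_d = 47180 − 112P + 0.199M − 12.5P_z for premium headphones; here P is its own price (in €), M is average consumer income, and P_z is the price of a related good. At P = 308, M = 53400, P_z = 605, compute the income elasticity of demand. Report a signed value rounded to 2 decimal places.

At the given values, Q_d = 47180 − 112(308) + 0.199(53400) − 12.5(605) = 15748.1.
∂Q_d/∂M = 0.199.
E = (0.199) × (53400/15748.1) = 0.6747…

0.67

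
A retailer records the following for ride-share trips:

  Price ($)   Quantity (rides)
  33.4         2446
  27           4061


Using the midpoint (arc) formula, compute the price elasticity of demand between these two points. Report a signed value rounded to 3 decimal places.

%ΔQ = (4061 − 2446) / [(2446 + 4061)/2] = 1615/3253.5 = 0.496388…
%ΔP = (27 − 33.4) / [(33.4 + 27)/2] = -6.4/30.2 = -0.211920…
Arc Ed = %ΔQ / %ΔP = (1615/3253.5) / (-6.4/30.2) = -2.34233…

-2.342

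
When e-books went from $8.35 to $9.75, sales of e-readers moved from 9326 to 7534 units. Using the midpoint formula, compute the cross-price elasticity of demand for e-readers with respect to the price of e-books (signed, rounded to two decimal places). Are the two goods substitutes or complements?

-1.37; complements

%ΔQ_{e-readers} = (7534 − 9326)/avg = -1792/8430 = -0.212574…
%ΔP_{e-books} = (9.75 − 8.35)/avg = 1.4/9.05 = 0.154696…
E_cross = (-1792/8430) / (1.4/9.05) = -1.3741…
E_cross < 0 ⇒ the goods are complements.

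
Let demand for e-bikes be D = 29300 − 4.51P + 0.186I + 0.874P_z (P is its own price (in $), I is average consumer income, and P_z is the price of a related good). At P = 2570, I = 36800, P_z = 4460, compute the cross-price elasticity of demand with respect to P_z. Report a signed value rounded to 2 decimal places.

At the given values, D = 29300 − 4.51(2570) + 0.186(36800) + 0.874(4460) = 28452.14.
∂D/∂P_z = 0.874.
E = (0.874) × (4460/28452.14) = 0.1370…

0.14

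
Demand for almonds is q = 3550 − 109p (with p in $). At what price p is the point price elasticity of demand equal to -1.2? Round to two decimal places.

17.76

Ed = −109p/(3550 − 109p). Set this equal to -1.2:
109p = 1.2·(3550 − 109p) ⇒ 109p(1 + 1.2) = 1.2·3550
p = 1.2·3550 / (109·2.2) = 17.7648…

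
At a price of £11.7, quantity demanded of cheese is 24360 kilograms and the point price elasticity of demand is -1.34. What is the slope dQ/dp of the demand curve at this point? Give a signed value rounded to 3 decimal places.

-2789.949

Ed = (dQ/dp)·(p/Q) ⇒ dQ/dp = Ed·Q/p = (-1.34)·24360/11.7 = -2789.94871…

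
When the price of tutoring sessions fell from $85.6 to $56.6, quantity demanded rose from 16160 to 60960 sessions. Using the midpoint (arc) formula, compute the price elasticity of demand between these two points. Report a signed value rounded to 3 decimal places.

%ΔQ = (60960 − 16160) / [(16160 + 60960)/2] = 44800/38560 = 1.161825…
%ΔP = (56.6 − 85.6) / [(85.6 + 56.6)/2] = -29/71.1 = -0.407876…
Arc Ed = %ΔQ / %ΔP = (44800/38560) / (-29/71.1) = -2.84847…

-2.848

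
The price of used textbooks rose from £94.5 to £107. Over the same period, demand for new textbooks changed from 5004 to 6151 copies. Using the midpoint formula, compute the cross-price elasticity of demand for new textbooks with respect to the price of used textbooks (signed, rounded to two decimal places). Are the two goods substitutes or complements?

%ΔQ_{new textbooks} = (6151 − 5004)/avg = 1147/5577.5 = 0.205647…
%ΔP_{used textbooks} = (107 − 94.5)/avg = 12.5/100.75 = 0.124069…
E_cross = (1147/5577.5) / (12.5/100.75) = 1.6575…
E_cross > 0 ⇒ the goods are substitutes.

1.66; substitutes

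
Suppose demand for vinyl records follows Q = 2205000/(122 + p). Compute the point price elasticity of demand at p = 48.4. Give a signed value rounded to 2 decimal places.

dQ/dp = −2205000/(122 + p)² = -75.9398. At p = 48.4, Q = 12940.1.
Ed = (dQ/dp)·(p/Q) = (-75.9398) × (48.4/12940.1) = -0.2840…

-0.28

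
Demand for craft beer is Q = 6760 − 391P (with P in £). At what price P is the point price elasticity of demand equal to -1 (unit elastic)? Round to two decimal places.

Ed = −391P/(6760 − 391P). Set this equal to -1:
391P = 1·(6760 − 391P) ⇒ 391P(1 + 1) = 1·6760
P = 1·6760 / (391·2) = 8.6445…

8.64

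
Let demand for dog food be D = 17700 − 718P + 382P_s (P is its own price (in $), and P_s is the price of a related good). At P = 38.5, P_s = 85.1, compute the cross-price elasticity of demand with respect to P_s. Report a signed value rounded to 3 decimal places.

1.441

At the given values, D = 17700 − 718(38.5) + 382(85.1) = 22565.2.
∂D/∂P_s = 382.
E = (382) × (85.1/22565.2) = 1.44063…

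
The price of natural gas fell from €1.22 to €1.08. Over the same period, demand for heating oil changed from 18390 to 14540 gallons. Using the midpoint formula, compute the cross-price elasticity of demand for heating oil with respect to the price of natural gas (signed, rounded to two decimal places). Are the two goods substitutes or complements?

1.92; substitutes

%ΔQ_{heating oil} = (14540 − 18390)/avg = -3850/16465 = -0.233829…
%ΔP_{natural gas} = (1.08 − 1.22)/avg = -0.14/1.15 = -0.121739…
E_cross = (-3850/16465) / (-0.14/1.15) = 1.9207…
E_cross > 0 ⇒ the goods are substitutes.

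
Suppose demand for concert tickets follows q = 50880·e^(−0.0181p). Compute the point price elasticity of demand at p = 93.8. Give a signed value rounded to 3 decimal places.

dq/dp = −0.0181·q = -168.612. At p = 93.8, q = 9315.6.
Ed = (dq/dp)·(p/q) = (-168.612) × (93.8/9315.6) = -1.69778

-1.698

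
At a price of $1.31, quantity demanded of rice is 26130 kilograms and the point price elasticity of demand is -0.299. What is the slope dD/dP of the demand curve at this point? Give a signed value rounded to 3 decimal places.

Ed = (dD/dP)·(P/D) ⇒ dD/dP = Ed·D/P = (-0.299)·26130/1.31 = -5964.02290…

-5964.023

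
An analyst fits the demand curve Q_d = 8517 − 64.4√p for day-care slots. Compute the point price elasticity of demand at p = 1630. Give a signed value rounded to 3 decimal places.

-0.220

dQ_d/dp = −64.4/(2√p) = -0.797558. At p = 1630, Q_d = 5916.96.
Ed = (dQ_d/dp)·(p/Q_d) = (-0.797558) × (1630/5916.96) = -0.21971…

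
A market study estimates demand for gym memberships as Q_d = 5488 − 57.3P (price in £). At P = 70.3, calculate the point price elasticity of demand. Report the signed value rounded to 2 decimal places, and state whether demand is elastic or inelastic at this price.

-2.76; elastic

dQ_d/dP = −57.3. At P = 70.3, Q_d = 5488 − 57.3(70.3) = 1459.81.
Ed = (dQ_d/dP)·(P/Q_d) = −57.3 × (70.3/1459.81) = -2.7593…
|Ed| = 2.76 > 1, so demand is elastic.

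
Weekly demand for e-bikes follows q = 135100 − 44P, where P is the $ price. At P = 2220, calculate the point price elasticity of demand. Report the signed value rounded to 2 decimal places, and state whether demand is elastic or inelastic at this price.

-2.61; elastic

dq/dP = −44. At P = 2220, q = 135100 − 44(2220) = 37420.
Ed = (dq/dP)·(P/q) = −44 × (2220/37420) = -2.6103…
|Ed| = 2.61 > 1, so demand is elastic.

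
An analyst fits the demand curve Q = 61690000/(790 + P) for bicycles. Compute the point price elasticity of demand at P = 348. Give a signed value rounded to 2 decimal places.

dQ/dP = −61690000/(790 + P)² = -47.6354. At P = 348, Q = 54209.1.
Ed = (dQ/dP)·(P/Q) = (-47.6354) × (348/54209.1) = -0.3057…

-0.31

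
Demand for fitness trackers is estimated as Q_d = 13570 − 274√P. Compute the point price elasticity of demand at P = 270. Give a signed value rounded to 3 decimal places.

-0.248

dQ_d/dP = −274/(2√P) = -8.33755. At P = 270, Q_d = 9067.72.
Ed = (dQ_d/dP)·(P/Q_d) = (-8.33755) × (270/9067.72) = -0.24825…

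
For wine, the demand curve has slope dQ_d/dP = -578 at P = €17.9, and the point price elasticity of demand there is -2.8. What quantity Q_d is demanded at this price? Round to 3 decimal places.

3695.071

Ed = (dQ_d/dP)·(P/Q_d) ⇒ Q_d = (dQ_d/dP)·P/Ed = (-578)·17.9/(-2.8) = 3695.07142…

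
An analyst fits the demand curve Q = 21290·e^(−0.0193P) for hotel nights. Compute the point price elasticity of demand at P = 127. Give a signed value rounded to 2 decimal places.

dQ/dP = −0.0193·Q = -35.4188. At P = 127, Q = 1835.17.
Ed = (dQ/dP)·(P/Q) = (-35.4188) × (127/1835.17) = -2.4511

-2.45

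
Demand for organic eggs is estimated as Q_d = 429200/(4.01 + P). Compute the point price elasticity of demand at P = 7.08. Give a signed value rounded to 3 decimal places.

-0.638

dQ_d/dP = −429200/(4.01 + P)² = -3489.77. At P = 7.08, Q_d = 38701.5.
Ed = (dQ_d/dP)·(P/Q_d) = (-3489.77) × (7.08/38701.5) = -0.63841…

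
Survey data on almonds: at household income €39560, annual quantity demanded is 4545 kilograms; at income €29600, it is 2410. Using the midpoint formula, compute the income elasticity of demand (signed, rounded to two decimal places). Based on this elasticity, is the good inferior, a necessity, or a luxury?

%ΔQ = (2410 − 4545)/[( 4545 + 2410)/2] = -2135/3477.5 = -0.613946…
%ΔIncome = (29600 − 39560)/[( 39560 + 29600)/2] = -9960/34580 = -0.288027…
E_income = (-2135/3477.5) / (-9960/34580) = 2.1315…
E_income > 1 ⇒ normal good, luxury.

2.13; luxury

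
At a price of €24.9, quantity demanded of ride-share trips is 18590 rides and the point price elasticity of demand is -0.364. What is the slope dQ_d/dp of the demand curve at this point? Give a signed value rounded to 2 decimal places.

-271.76

Ed = (dQ_d/dp)·(p/Q_d) ⇒ dQ_d/dp = Ed·Q_d/p = (-0.364)·18590/24.9 = -271.7574…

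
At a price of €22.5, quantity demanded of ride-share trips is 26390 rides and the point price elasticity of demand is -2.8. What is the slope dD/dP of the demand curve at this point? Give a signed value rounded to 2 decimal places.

-3284.09

Ed = (dD/dP)·(P/D) ⇒ dD/dP = Ed·D/P = (-2.8)·26390/22.5 = -3284.0888…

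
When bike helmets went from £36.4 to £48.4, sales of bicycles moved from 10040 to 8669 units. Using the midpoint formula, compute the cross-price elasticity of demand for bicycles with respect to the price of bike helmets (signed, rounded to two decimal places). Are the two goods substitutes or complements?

-0.52; complements

%ΔQ_{bicycles} = (8669 − 10040)/avg = -1371/9354.5 = -0.146560…
%ΔP_{bike helmets} = (48.4 − 36.4)/avg = 12/42.4 = 0.283018…
E_cross = (-1371/9354.5) / (12/42.4) = -0.5178…
E_cross < 0 ⇒ the goods are complements.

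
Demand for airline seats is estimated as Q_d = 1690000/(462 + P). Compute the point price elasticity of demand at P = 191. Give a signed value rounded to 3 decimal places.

dQ_d/dP = −1690000/(462 + P)² = -3.96333. At P = 191, Q_d = 2588.06.
Ed = (dQ_d/dP)·(P/Q_d) = (-3.96333) × (191/2588.06) = -0.29249…

-0.292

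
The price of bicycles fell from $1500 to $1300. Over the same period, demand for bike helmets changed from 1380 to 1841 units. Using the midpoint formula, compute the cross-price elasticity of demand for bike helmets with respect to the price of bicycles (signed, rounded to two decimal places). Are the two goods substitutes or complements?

-2.00; complements

%ΔQ_{bike helmets} = (1841 − 1380)/avg = 461/1610.5 = 0.286246…
%ΔP_{bicycles} = (1300 − 1500)/avg = -200/1400 = -0.142857…
E_cross = (461/1610.5) / (-200/1400) = -2.0037…
E_cross < 0 ⇒ the goods are complements.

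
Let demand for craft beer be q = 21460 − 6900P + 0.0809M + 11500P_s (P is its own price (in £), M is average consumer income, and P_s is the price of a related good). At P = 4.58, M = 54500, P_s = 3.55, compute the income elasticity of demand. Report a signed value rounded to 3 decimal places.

At the given values, q = 21460 − 6900(4.58) + 0.0809(54500) + 11500(3.55) = 35092.05.
∂q/∂M = 0.0809.
E = (0.0809) × (54500/35092.05) = 0.12564…

0.126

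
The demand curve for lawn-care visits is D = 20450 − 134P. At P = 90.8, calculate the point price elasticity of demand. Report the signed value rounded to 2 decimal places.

-1.47

dD/dP = −134. At P = 90.8, D = 20450 − 134(90.8) = 8282.8.
Ed = (dD/dP)·(P/D) = −134 × (90.8/8282.8) = -1.4689…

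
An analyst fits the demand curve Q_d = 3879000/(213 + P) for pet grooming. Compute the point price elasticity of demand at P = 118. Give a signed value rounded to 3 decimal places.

dQ_d/dP = −3879000/(213 + P)² = -35.4049. At P = 118, Q_d = 11719.
Ed = (dQ_d/dP)·(P/Q_d) = (-35.4049) × (118/11719) = -0.35649…

-0.356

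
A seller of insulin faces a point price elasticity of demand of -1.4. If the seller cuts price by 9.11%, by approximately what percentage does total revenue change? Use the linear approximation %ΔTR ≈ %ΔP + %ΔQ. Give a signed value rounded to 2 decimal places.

%ΔQ ≈ Ed × %ΔP = (-1.4) × (-9.11%) = +12.7540%
%ΔTR ≈ %ΔP + %ΔQ = (-9.11%) + (+12.7540%) = +3.6440%

+3.64%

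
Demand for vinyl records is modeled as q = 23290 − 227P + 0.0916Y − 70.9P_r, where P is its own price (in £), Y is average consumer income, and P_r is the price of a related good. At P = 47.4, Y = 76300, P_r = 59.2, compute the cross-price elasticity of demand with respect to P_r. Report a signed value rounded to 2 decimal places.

At the given values, q = 23290 − 227(47.4) + 0.0916(76300) − 70.9(59.2) = 15322.
∂q/∂P_r = -70.9.
E = (-70.9) × (59.2/15322) = -0.2739…

-0.27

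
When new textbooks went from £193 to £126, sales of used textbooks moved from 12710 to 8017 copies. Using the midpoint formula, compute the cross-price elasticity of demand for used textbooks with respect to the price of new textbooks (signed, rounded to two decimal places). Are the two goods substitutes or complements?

%ΔQ_{used textbooks} = (8017 − 12710)/avg = -4693/10363.5 = -0.452839…
%ΔP_{new textbooks} = (126 − 193)/avg = -67/159.5 = -0.420062…
E_cross = (-4693/10363.5) / (-67/159.5) = 1.0780…
E_cross > 0 ⇒ the goods are substitutes.

1.08; substitutes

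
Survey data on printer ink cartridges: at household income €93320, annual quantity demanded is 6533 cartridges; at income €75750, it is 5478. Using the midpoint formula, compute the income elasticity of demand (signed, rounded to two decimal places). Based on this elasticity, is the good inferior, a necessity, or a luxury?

0.85; necessity

%ΔQ = (5478 − 6533)/[( 6533 + 5478)/2] = -1055/6005.5 = -0.175672…
%ΔIncome = (75750 − 93320)/[( 93320 + 75750)/2] = -17570/84535 = -0.207842…
E_income = (-1055/6005.5) / (-17570/84535) = 0.8452…
0 < E_income < 1 ⇒ normal good, necessity.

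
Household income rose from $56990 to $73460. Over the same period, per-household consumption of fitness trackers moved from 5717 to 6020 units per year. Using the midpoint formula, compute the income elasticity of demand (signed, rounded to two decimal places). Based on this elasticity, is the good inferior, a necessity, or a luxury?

%ΔQ = (6020 − 5717)/[( 5717 + 6020)/2] = 303/5868.5 = 0.051631…
%ΔIncome = (73460 − 56990)/[( 56990 + 73460)/2] = 16470/65225 = 0.252510…
E_income = (303/5868.5) / (16470/65225) = 0.2044…
0 < E_income < 1 ⇒ normal good, necessity.

0.20; necessity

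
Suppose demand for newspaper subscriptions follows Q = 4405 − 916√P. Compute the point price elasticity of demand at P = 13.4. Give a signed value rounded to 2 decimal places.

dQ/dP = −916/(2√P) = -125.116. At P = 13.4, Q = 1051.89.
Ed = (dQ/dP)·(P/Q) = (-125.116) × (13.4/1051.89) = -1.5938…

-1.59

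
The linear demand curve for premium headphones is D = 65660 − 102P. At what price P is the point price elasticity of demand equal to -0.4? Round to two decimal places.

Ed = −102P/(65660 − 102P). Set this equal to -0.4:
102P = 0.4·(65660 − 102P) ⇒ 102P(1 + 0.4) = 0.4·65660
P = 0.4·65660 / (102·1.4) = 183.9215…

183.92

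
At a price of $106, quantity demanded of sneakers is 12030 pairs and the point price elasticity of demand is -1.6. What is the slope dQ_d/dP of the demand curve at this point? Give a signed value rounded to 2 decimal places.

-181.58

Ed = (dQ_d/dP)·(P/Q_d) ⇒ dQ_d/dP = Ed·Q_d/P = (-1.6)·12030/106 = -181.5849…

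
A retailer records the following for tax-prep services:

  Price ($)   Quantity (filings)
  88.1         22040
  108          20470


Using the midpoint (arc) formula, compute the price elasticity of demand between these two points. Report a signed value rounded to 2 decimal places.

%ΔQ = (20470 − 22040) / [(22040 + 20470)/2] = -1570/21255 = -0.073864…
%ΔP = (108 − 88.1) / [(88.1 + 108)/2] = 19.9/98.05 = 0.202957…
Arc Ed = %ΔQ / %ΔP = (-1570/21255) / (19.9/98.05) = -0.3639…

-0.36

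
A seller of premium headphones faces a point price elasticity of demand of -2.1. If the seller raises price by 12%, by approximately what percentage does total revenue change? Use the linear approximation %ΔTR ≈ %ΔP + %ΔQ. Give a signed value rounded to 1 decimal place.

%ΔQ ≈ Ed × %ΔP = (-2.1) × (+12%) = -25.2000%
%ΔTR ≈ %ΔP + %ΔQ = (+12%) + (-25.2000%) = -13.2000%

-13.2%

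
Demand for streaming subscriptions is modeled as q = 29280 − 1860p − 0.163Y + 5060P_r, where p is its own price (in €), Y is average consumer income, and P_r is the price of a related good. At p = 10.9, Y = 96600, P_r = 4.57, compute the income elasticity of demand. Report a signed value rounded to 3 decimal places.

At the given values, q = 29280 − 1860(10.9) − 0.163(96600) + 5060(4.57) = 16384.4.
∂q/∂Y = -0.163.
E = (-0.163) × (96600/16384.4) = -0.96102…

-0.961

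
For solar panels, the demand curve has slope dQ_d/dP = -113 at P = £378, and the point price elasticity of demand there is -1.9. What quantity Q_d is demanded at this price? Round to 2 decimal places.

Ed = (dQ_d/dP)·(P/Q_d) ⇒ Q_d = (dQ_d/dP)·P/Ed = (-113)·378/(-1.9) = 22481.0526…

22481.05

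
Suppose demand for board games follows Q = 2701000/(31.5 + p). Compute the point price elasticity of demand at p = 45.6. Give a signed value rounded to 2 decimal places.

-0.59

dQ/dp = −2701000/(31.5 + p)² = -454.376. At p = 45.6, Q = 35032.4.
Ed = (dQ/dp)·(p/Q) = (-454.376) × (45.6/35032.4) = -0.5914…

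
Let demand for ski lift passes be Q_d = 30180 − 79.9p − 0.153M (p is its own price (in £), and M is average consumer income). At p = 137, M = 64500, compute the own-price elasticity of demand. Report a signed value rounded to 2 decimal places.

At the given values, Q_d = 30180 − 79.9(137) − 0.153(64500) = 9365.2.
∂Q_d/∂p = −79.9.
E = (-79.9) × (137/9365.2) = -1.1688…

-1.17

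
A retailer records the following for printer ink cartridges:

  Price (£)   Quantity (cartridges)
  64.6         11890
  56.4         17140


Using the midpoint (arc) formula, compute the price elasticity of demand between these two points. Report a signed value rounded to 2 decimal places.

-2.67

%ΔQ = (17140 − 11890) / [(11890 + 17140)/2] = 5250/14515 = 0.361694…
%ΔP = (56.4 − 64.6) / [(64.6 + 56.4)/2] = -8.2/60.5 = -0.135537…
Arc Ed = %ΔQ / %ΔP = (5250/14515) / (-8.2/60.5) = -2.6686…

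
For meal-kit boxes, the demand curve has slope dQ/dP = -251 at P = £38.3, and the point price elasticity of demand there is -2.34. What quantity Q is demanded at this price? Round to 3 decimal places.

Ed = (dQ/dP)·(P/Q) ⇒ Q = (dQ/dP)·P/Ed = (-251)·38.3/(-2.34) = 4108.24786…

4108.248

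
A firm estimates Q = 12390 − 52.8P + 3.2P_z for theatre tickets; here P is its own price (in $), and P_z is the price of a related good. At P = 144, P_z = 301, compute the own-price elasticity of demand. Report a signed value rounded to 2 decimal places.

At the given values, Q = 12390 − 52.8(144) + 3.2(301) = 5750.
∂Q/∂P = −52.8.
E = (-52.8) × (144/5750) = -1.3222…

-1.32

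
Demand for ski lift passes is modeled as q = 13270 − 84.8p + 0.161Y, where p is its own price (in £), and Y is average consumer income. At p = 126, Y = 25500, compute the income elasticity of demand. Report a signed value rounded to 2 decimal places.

0.61

At the given values, q = 13270 − 84.8(126) + 0.161(25500) = 6690.7.
∂q/∂Y = 0.161.
E = (0.161) × (25500/6690.7) = 0.6136…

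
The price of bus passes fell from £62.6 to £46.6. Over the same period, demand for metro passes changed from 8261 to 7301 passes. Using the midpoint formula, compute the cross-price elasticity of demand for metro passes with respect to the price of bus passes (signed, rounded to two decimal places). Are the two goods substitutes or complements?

%ΔQ_{metro passes} = (7301 − 8261)/avg = -960/7781 = -0.123377…
%ΔP_{bus passes} = (46.6 − 62.6)/avg = -16/54.6 = -0.293040…
E_cross = (-960/7781) / (-16/54.6) = 0.4210…
E_cross > 0 ⇒ the goods are substitutes.

0.42; substitutes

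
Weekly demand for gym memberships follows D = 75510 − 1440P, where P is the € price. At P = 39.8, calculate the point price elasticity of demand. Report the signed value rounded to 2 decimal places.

dD/dP = −1440. At P = 39.8, D = 75510 − 1440(39.8) = 18198.
Ed = (dD/dP)·(P/D) = −1440 × (39.8/18198) = -3.1493…

-3.15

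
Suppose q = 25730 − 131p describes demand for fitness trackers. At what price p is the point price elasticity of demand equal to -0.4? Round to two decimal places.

Ed = −131p/(25730 − 131p). Set this equal to -0.4:
131p = 0.4·(25730 − 131p) ⇒ 131p(1 + 0.4) = 0.4·25730
p = 0.4·25730 / (131·1.4) = 56.1177…

56.12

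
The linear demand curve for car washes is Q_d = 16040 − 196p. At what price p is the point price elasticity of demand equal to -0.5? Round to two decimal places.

27.28

Ed = −196p/(16040 − 196p). Set this equal to -0.5:
196p = 0.5·(16040 − 196p) ⇒ 196p(1 + 0.5) = 0.5·16040
p = 0.5·16040 / (196·1.5) = 27.2789…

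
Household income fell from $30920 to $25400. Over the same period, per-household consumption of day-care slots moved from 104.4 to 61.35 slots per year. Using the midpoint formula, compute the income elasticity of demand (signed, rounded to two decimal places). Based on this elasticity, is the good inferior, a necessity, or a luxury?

2.65; luxury

%ΔQ = (61.35 − 104.4)/[( 104.4 + 61.35)/2] = -43.05/82.875 = -0.519457…
%ΔIncome = (25400 − 30920)/[( 30920 + 25400)/2] = -5520/28160 = -0.196022…
E_income = (-43.05/82.875) / (-5520/28160) = 2.6499…
E_income > 1 ⇒ normal good, luxury.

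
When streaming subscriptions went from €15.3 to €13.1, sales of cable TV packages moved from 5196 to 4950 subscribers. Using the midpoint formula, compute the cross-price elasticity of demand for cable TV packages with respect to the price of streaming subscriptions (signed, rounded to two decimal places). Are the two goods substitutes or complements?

%ΔQ_{cable TV packages} = (4950 − 5196)/avg = -246/5073 = -0.048492…
%ΔP_{streaming subscriptions} = (13.1 − 15.3)/avg = -2.2/14.2 = -0.154929…
E_cross = (-246/5073) / (-2.2/14.2) = 0.3129…
E_cross > 0 ⇒ the goods are substitutes.

0.31; substitutes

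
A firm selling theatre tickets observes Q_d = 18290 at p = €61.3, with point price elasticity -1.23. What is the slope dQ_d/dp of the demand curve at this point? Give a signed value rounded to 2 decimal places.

-366.99

Ed = (dQ_d/dp)·(p/Q_d) ⇒ dQ_d/dp = Ed·Q_d/p = (-1.23)·18290/61.3 = -366.9934…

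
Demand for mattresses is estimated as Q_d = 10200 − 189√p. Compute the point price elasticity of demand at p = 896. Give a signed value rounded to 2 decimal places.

dQ_d/dp = −189/(2√p) = -3.15702. At p = 896, Q_d = 4542.61.
Ed = (dQ_d/dp)·(p/Q_d) = (-3.15702) × (896/4542.61) = -0.6227…

-0.62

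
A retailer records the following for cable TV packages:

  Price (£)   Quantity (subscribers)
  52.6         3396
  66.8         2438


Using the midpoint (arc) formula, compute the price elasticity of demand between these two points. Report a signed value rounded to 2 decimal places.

-1.38

%ΔQ = (2438 − 3396) / [(3396 + 2438)/2] = -958/2917 = -0.328419…
%ΔP = (66.8 − 52.6) / [(52.6 + 66.8)/2] = 14.2/59.7 = 0.237855…
Arc Ed = %ΔQ / %ΔP = (-958/2917) / (14.2/59.7) = -1.3807…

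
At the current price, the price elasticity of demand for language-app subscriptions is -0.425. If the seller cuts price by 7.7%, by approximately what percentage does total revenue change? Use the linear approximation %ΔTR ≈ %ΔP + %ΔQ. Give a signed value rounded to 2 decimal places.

-4.43%

%ΔQ ≈ Ed × %ΔP = (-0.425) × (-7.7%) = +3.2725%
%ΔTR ≈ %ΔP + %ΔQ = (-7.7%) + (+3.2725%) = -4.4275%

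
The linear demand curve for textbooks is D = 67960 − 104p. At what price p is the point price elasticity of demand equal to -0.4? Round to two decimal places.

186.70

Ed = −104p/(67960 − 104p). Set this equal to -0.4:
104p = 0.4·(67960 − 104p) ⇒ 104p(1 + 0.4) = 0.4·67960
p = 0.4·67960 / (104·1.4) = 186.7032…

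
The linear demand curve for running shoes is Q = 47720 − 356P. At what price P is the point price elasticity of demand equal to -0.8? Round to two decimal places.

59.58

Ed = −356P/(47720 − 356P). Set this equal to -0.8:
356P = 0.8·(47720 − 356P) ⇒ 356P(1 + 0.8) = 0.8·47720
P = 0.8·47720 / (356·1.8) = 59.5755…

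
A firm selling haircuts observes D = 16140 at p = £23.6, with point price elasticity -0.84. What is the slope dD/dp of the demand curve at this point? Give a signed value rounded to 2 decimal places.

-574.47

Ed = (dD/dp)·(p/D) ⇒ dD/dp = Ed·D/p = (-0.84)·16140/23.6 = -574.4745…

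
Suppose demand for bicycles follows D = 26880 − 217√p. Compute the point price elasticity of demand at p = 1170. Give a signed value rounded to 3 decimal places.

-0.191

dD/dp = −217/(2√p) = -3.17203. At p = 1170, D = 19457.5.
Ed = (dD/dp)·(p/D) = (-3.17203) × (1170/19457.5) = -0.19073…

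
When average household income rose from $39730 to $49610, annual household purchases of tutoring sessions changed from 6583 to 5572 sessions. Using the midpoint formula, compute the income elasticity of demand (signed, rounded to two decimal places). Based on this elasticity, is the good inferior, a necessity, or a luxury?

-0.75; inferior

%ΔQ = (5572 − 6583)/[( 6583 + 5572)/2] = -1011/6077.5 = -0.166351…
%ΔIncome = (49610 − 39730)/[( 39730 + 49610)/2] = 9880/44670 = 0.221177…
E_income = (-1011/6077.5) / (9880/44670) = -0.7521…
E_income < 0 ⇒ inferior good.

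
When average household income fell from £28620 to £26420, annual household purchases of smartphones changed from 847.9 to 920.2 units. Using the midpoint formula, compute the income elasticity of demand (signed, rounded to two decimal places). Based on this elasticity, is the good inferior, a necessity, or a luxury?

-1.02; inferior

%ΔQ = (920.2 − 847.9)/[( 847.9 + 920.2)/2] = 72.3/884.05 = 0.081782…
%ΔIncome = (26420 − 28620)/[( 28620 + 26420)/2] = -2200/27520 = -0.079941…
E_income = (72.3/884.05) / (-2200/27520) = -1.0230…
E_income < 0 ⇒ inferior good.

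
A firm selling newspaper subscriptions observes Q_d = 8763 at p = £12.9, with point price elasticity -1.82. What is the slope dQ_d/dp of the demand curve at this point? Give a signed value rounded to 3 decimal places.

-1236.330

Ed = (dQ_d/dp)·(p/Q_d) ⇒ dQ_d/dp = Ed·Q_d/p = (-1.82)·8763/12.9 = -1236.33023…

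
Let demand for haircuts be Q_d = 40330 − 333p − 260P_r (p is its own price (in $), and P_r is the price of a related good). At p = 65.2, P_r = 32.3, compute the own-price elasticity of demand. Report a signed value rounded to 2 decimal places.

-2.12

At the given values, Q_d = 40330 − 333(65.2) − 260(32.3) = 10220.4.
∂Q_d/∂p = −333.
E = (-333) × (65.2/10220.4) = -2.1243…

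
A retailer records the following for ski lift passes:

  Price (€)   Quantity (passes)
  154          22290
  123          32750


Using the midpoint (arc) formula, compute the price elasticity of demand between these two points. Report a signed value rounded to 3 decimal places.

-1.698

%ΔQ = (32750 − 22290) / [(22290 + 32750)/2] = 10460/27520 = 0.380087…
%ΔP = (123 − 154) / [(154 + 123)/2] = -31/138.5 = -0.223826…
Arc Ed = %ΔQ / %ΔP = (10460/27520) / (-31/138.5) = -1.69813…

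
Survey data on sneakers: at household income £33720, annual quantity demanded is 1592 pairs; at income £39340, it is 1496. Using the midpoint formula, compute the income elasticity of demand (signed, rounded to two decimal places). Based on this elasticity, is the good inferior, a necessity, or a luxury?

%ΔQ = (1496 − 1592)/[( 1592 + 1496)/2] = -96/1544 = -0.062176…
%ΔIncome = (39340 − 33720)/[( 33720 + 39340)/2] = 5620/36530 = 0.153846…
E_income = (-96/1544) / (5620/36530) = -0.4041…
E_income < 0 ⇒ inferior good.

-0.40; inferior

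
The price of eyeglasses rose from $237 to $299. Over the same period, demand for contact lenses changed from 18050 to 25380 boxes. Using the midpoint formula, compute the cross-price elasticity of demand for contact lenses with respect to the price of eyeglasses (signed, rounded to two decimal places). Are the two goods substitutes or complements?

%ΔQ_{contact lenses} = (25380 − 18050)/avg = 7330/21715 = 0.337554…
%ΔP_{eyeglasses} = (299 − 237)/avg = 62/268 = 0.231343…
E_cross = (7330/21715) / (62/268) = 1.4591…
E_cross > 0 ⇒ the goods are substitutes.

1.46; substitutes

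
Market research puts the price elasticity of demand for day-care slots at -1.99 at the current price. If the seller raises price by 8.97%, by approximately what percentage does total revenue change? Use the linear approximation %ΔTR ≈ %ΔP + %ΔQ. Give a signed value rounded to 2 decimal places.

-8.88%

%ΔQ ≈ Ed × %ΔP = (-1.99) × (+8.97%) = -17.8503%
%ΔTR ≈ %ΔP + %ΔQ = (+8.97%) + (-17.8503%) = -8.8803%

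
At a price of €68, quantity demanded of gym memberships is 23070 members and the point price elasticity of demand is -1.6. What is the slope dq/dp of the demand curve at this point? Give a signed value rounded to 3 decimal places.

Ed = (dq/dp)·(p/q) ⇒ dq/dp = Ed·q/p = (-1.6)·23070/68 = -542.82352…

-542.824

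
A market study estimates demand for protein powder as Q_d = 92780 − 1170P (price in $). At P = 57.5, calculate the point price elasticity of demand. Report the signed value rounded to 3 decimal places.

-2.638

dQ_d/dP = −1170. At P = 57.5, Q_d = 92780 − 1170(57.5) = 25505.
Ed = (dQ_d/dP)·(P/Q_d) = −1170 × (57.5/25505) = -2.63771…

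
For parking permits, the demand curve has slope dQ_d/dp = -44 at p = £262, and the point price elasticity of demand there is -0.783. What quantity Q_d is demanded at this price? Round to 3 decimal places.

Ed = (dQ_d/dp)·(p/Q_d) ⇒ Q_d = (dQ_d/dp)·p/Ed = (-44)·262/(-0.783) = 14722.86079…

14722.861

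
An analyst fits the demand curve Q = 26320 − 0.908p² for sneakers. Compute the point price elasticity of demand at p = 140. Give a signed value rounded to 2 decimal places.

dQ/dp = −2·0.908·p = -254.24. At p = 140, Q = 8523.2.
Ed = (dQ/dp)·(p/Q) = (-254.24) × (140/8523.2) = -4.1760…

-4.18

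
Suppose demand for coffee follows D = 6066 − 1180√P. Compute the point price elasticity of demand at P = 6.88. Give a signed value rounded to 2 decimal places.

dD/dP = −1180/(2√P) = -224.935. At P = 6.88, D = 2970.89.
Ed = (dD/dP)·(P/D) = (-224.935) × (6.88/2970.89) = -0.5209…

-0.52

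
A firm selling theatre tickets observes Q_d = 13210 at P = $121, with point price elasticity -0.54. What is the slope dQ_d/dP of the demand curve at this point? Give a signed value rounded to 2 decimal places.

-58.95

Ed = (dQ_d/dP)·(P/Q_d) ⇒ dQ_d/dP = Ed·Q_d/P = (-0.54)·13210/121 = -58.9537…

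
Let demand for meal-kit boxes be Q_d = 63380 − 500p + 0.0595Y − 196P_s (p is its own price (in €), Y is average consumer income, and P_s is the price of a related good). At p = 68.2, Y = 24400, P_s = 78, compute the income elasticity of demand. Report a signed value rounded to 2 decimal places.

0.09

At the given values, Q_d = 63380 − 500(68.2) + 0.0595(24400) − 196(78) = 15443.8.
∂Q_d/∂Y = 0.0595.
E = (0.0595) × (24400/15443.8) = 0.0940…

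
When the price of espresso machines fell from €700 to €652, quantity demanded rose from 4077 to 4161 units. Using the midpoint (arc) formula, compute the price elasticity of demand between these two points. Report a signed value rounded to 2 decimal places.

-0.29

%ΔQ = (4161 − 4077) / [(4077 + 4161)/2] = 84/4119 = 0.020393…
%ΔP = (652 − 700) / [(700 + 652)/2] = -48/676 = -0.071005…
Arc Ed = %ΔQ / %ΔP = (84/4119) / (-48/676) = -0.2872…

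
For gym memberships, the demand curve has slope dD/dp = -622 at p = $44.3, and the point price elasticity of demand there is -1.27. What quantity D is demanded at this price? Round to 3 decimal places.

Ed = (dD/dp)·(p/D) ⇒ D = (dD/dp)·p/Ed = (-622)·44.3/(-1.27) = 21696.53543…

21696.535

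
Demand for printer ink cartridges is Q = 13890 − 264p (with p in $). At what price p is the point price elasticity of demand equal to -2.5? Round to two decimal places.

Ed = −264p/(13890 − 264p). Set this equal to -2.5:
264p = 2.5·(13890 − 264p) ⇒ 264p(1 + 2.5) = 2.5·13890
p = 2.5·13890 / (264·3.5) = 37.5811…

37.58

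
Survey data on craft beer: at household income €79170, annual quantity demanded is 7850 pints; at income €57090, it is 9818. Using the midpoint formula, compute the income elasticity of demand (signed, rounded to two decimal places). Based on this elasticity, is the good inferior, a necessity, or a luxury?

-0.69; inferior

%ΔQ = (9818 − 7850)/[( 7850 + 9818)/2] = 1968/8834 = 0.222775…
%ΔIncome = (57090 − 79170)/[( 79170 + 57090)/2] = -22080/68130 = -0.324086…
E_income = (1968/8834) / (-22080/68130) = -0.6873…
E_income < 0 ⇒ inferior good.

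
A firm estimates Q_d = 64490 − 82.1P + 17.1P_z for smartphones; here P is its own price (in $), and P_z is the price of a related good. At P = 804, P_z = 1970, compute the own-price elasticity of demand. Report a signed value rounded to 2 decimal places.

-2.05

At the given values, Q_d = 64490 − 82.1(804) + 17.1(1970) = 32168.6.
∂Q_d/∂P = −82.1.
E = (-82.1) × (804/32168.6) = -2.0519…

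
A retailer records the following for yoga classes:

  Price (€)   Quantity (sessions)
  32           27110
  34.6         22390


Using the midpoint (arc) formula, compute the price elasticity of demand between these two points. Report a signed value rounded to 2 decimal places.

-2.44

%ΔQ = (22390 − 27110) / [(27110 + 22390)/2] = -4720/24750 = -0.190707…
%ΔP = (34.6 − 32) / [(32 + 34.6)/2] = 2.6/33.3 = 0.078078…
Arc Ed = %ΔQ / %ΔP = (-4720/24750) / (2.6/33.3) = -2.4425…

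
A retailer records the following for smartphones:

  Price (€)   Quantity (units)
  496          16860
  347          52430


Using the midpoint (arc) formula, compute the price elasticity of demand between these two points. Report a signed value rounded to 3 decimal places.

%ΔQ = (52430 − 16860) / [(16860 + 52430)/2] = 35570/34645 = 1.026699…
%ΔP = (347 − 496) / [(496 + 347)/2] = -149/421.5 = -0.353499…
Arc Ed = %ΔQ / %ΔP = (35570/34645) / (-149/421.5) = -2.90438…

-2.904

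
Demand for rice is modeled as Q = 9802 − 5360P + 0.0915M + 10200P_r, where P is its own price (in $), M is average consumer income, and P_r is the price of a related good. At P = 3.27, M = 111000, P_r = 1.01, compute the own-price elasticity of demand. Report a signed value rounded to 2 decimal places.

At the given values, Q = 9802 − 5360(3.27) + 0.0915(111000) + 10200(1.01) = 12733.3.
∂Q/∂P = −5360.
E = (-5360) × (3.27/12733.3) = -1.3764…

-1.38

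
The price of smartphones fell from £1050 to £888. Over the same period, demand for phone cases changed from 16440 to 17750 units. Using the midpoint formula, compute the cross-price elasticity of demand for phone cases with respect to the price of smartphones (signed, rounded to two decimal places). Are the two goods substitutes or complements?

-0.46; complements

%ΔQ_{phone cases} = (17750 − 16440)/avg = 1310/17095 = 0.076630…
%ΔP_{smartphones} = (888 − 1050)/avg = -162/969 = -0.167182…
E_cross = (1310/17095) / (-162/969) = -0.4583…
E_cross < 0 ⇒ the goods are complements.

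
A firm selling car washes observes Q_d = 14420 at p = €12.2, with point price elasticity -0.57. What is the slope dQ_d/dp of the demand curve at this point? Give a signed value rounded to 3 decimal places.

-673.721

Ed = (dQ_d/dp)·(p/Q_d) ⇒ dQ_d/dp = Ed·Q_d/p = (-0.57)·14420/12.2 = -673.72131…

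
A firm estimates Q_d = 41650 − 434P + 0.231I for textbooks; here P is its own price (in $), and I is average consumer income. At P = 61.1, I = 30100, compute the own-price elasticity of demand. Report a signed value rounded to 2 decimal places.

At the given values, Q_d = 41650 − 434(61.1) + 0.231(30100) = 22085.7.
∂Q_d/∂P = −434.
E = (-434) × (61.1/22085.7) = -1.2006…

-1.20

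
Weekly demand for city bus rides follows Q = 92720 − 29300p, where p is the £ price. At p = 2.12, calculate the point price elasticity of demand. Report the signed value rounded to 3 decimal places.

-2.030

dQ/dp = −29300. At p = 2.12, Q = 92720 − 29300(2.12) = 30604.
Ed = (dQ/dp)·(p/Q) = −29300 × (2.12/30604) = -2.02966…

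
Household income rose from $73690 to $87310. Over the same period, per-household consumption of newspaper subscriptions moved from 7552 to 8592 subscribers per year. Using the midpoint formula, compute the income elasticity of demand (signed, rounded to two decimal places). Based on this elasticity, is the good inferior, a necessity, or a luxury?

0.76; necessity

%ΔQ = (8592 − 7552)/[( 7552 + 8592)/2] = 1040/8072 = 0.128840…
%ΔIncome = (87310 − 73690)/[( 73690 + 87310)/2] = 13620/80500 = 0.169192…
E_income = (1040/8072) / (13620/80500) = 0.7615…
0 < E_income < 1 ⇒ normal good, necessity.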